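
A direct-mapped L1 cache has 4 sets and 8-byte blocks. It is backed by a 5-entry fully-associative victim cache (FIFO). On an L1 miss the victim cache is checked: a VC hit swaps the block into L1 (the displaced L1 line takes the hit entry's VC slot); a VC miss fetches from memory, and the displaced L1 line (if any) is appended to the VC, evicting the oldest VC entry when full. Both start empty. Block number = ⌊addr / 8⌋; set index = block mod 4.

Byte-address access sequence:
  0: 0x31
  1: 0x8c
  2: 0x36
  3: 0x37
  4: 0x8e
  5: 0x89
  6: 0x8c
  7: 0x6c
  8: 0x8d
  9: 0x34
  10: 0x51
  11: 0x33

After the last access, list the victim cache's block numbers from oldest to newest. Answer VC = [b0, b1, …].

VC = [13, 10]

0: 0x31 (blk 6, set 2) → MISS  vc=[]
1: 0x8c (blk 17, set 1) → MISS  vc=[]
2: 0x36 (blk 6, set 2) → L1-HIT  vc=[]
3: 0x37 (blk 6, set 2) → L1-HIT  vc=[]
4: 0x8e (blk 17, set 1) → L1-HIT  vc=[]
5: 0x89 (blk 17, set 1) → L1-HIT  vc=[]
6: 0x8c (blk 17, set 1) → L1-HIT  vc=[]
7: 0x6c (blk 13, set 1) → MISS  vc=[17]
8: 0x8d (blk 17, set 1) → VC-HIT  vc=[13]
9: 0x34 (blk 6, set 2) → L1-HIT  vc=[13]
10: 0x51 (blk 10, set 2) → MISS  vc=[13, 6]
11: 0x33 (blk 6, set 2) → VC-HIT  vc=[13, 10]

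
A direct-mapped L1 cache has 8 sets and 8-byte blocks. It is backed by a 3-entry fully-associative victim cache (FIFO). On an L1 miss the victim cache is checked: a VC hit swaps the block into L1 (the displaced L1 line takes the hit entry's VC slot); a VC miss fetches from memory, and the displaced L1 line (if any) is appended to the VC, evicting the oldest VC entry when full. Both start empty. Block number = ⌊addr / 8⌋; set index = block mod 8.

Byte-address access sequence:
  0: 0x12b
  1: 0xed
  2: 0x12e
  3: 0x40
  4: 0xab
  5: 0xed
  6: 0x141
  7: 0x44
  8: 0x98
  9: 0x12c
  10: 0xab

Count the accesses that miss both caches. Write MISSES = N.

0: 0x12b (blk 37, set 5) → MISS  vc=[]
1: 0xed (blk 29, set 5) → MISS  vc=[37]
2: 0x12e (blk 37, set 5) → VC-HIT  vc=[29]
3: 0x40 (blk 8, set 0) → MISS  vc=[29]
4: 0xab (blk 21, set 5) → MISS  vc=[29, 37]
5: 0xed (blk 29, set 5) → VC-HIT  vc=[21, 37]
6: 0x141 (blk 40, set 0) → MISS  vc=[21, 37, 8]
7: 0x44 (blk 8, set 0) → VC-HIT  vc=[21, 37, 40]
8: 0x98 (blk 19, set 3) → MISS  vc=[21, 37, 40]
9: 0x12c (blk 37, set 5) → VC-HIT  vc=[21, 29, 40]
10: 0xab (blk 21, set 5) → VC-HIT  vc=[37, 29, 40]

MISSES = 6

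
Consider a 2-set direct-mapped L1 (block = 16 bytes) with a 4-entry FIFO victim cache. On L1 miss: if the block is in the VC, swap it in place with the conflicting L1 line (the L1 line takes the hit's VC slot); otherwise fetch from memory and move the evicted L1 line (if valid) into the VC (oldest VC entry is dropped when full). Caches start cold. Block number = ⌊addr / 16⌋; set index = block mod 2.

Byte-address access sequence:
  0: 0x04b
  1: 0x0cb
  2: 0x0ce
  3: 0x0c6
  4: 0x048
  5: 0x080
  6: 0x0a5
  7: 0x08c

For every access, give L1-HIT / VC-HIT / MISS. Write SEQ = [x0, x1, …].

0: 0x4b (blk 4, set 0) → MISS  vc=[]
1: 0xcb (blk 12, set 0) → MISS  vc=[4]
2: 0xce (blk 12, set 0) → L1-HIT  vc=[4]
3: 0xc6 (blk 12, set 0) → L1-HIT  vc=[4]
4: 0x48 (blk 4, set 0) → VC-HIT  vc=[12]
5: 0x80 (blk 8, set 0) → MISS  vc=[12, 4]
6: 0xa5 (blk 10, set 0) → MISS  vc=[12, 4, 8]
7: 0x8c (blk 8, set 0) → VC-HIT  vc=[12, 4, 10]

SEQ = [MISS, MISS, L1-HIT, L1-HIT, VC-HIT, MISS, MISS, VC-HIT]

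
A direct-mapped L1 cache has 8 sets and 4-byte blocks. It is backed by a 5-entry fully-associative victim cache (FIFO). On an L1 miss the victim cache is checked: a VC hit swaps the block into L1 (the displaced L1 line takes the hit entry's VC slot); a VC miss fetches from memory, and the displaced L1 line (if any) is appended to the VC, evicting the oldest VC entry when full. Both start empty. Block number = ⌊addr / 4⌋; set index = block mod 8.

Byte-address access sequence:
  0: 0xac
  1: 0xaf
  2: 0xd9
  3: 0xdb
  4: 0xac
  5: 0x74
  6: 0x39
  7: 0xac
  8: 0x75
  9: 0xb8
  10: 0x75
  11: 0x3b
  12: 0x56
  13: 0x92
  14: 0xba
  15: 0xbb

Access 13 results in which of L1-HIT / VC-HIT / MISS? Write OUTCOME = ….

OUTCOME = MISS

#0 0xac→b43/s3 MISS; vc=[]
#1 0xaf→b43/s3 L1-HIT; vc=[]
#2 0xd9→b54/s6 MISS; vc=[]
#3 0xdb→b54/s6 L1-HIT; vc=[]
#4 0xac→b43/s3 L1-HIT; vc=[]
#5 0x74→b29/s5 MISS; vc=[]
#6 0x39→b14/s6 MISS; vc=[54]
#7 0xac→b43/s3 L1-HIT; vc=[54]
#8 0x75→b29/s5 L1-HIT; vc=[54]
#9 0xb8→b46/s6 MISS; vc=[54,14]
#10 0x75→b29/s5 L1-HIT; vc=[54,14]
#11 0x3b→b14/s6 VC-HIT; vc=[54,46]
#12 0x56→b21/s5 MISS; vc=[54,46,29]
#13 0x92→b36/s4 MISS; vc=[54,46,29]
#14 0xba→b46/s6 VC-HIT; vc=[54,14,29]
#15 0xbb→b46/s6 L1-HIT; vc=[54,14,29]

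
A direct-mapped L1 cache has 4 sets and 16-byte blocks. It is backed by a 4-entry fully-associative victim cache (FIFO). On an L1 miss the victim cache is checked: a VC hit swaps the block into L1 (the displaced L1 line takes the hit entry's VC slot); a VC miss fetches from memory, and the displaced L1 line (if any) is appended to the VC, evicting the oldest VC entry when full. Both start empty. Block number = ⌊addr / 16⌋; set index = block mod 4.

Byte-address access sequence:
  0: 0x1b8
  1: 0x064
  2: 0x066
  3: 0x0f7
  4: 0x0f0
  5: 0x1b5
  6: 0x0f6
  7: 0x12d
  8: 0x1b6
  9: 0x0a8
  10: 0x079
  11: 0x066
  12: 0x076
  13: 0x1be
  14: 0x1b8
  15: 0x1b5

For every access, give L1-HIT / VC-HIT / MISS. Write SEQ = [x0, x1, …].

0: 0x1b8 (blk 27, set 3) → MISS  vc=[]
1: 0x64 (blk 6, set 2) → MISS  vc=[]
2: 0x66 (blk 6, set 2) → L1-HIT  vc=[]
3: 0xf7 (blk 15, set 3) → MISS  vc=[27]
4: 0xf0 (blk 15, set 3) → L1-HIT  vc=[27]
5: 0x1b5 (blk 27, set 3) → VC-HIT  vc=[15]
6: 0xf6 (blk 15, set 3) → VC-HIT  vc=[27]
7: 0x12d (blk 18, set 2) → MISS  vc=[27, 6]
8: 0x1b6 (blk 27, set 3) → VC-HIT  vc=[15, 6]
9: 0xa8 (blk 10, set 2) → MISS  vc=[15, 6, 18]
10: 0x79 (blk 7, set 3) → MISS  vc=[15, 6, 18, 27]
11: 0x66 (blk 6, set 2) → VC-HIT  vc=[15, 10, 18, 27]
12: 0x76 (blk 7, set 3) → L1-HIT  vc=[15, 10, 18, 27]
13: 0x1be (blk 27, set 3) → VC-HIT  vc=[15, 10, 18, 7]
14: 0x1b8 (blk 27, set 3) → L1-HIT  vc=[15, 10, 18, 7]
15: 0x1b5 (blk 27, set 3) → L1-HIT  vc=[15, 10, 18, 7]

SEQ = [MISS, MISS, L1-HIT, MISS, L1-HIT, VC-HIT, VC-HIT, MISS, VC-HIT, MISS, MISS, VC-HIT, L1-HIT, VC-HIT, L1-HIT, L1-HIT]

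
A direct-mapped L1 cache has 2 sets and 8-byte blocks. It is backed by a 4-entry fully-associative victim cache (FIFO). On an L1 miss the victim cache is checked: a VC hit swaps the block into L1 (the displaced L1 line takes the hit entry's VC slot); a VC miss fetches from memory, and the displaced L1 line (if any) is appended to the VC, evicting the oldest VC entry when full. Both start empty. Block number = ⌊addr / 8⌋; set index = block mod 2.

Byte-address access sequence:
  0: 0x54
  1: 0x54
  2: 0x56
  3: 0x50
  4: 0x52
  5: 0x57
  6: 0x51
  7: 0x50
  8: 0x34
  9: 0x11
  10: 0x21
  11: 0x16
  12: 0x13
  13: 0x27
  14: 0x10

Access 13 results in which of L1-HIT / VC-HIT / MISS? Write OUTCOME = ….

OUTCOME = VC-HIT

0: 0x54 (blk 10, set 0) → MISS  vc=[]
1: 0x54 (blk 10, set 0) → L1-HIT  vc=[]
2: 0x56 (blk 10, set 0) → L1-HIT  vc=[]
3: 0x50 (blk 10, set 0) → L1-HIT  vc=[]
4: 0x52 (blk 10, set 0) → L1-HIT  vc=[]
5: 0x57 (blk 10, set 0) → L1-HIT  vc=[]
6: 0x51 (blk 10, set 0) → L1-HIT  vc=[]
7: 0x50 (blk 10, set 0) → L1-HIT  vc=[]
8: 0x34 (blk 6, set 0) → MISS  vc=[10]
9: 0x11 (blk 2, set 0) → MISS  vc=[10, 6]
10: 0x21 (blk 4, set 0) → MISS  vc=[10, 6, 2]
11: 0x16 (blk 2, set 0) → VC-HIT  vc=[10, 6, 4]
12: 0x13 (blk 2, set 0) → L1-HIT  vc=[10, 6, 4]
13: 0x27 (blk 4, set 0) → VC-HIT  vc=[10, 6, 2]
14: 0x10 (blk 2, set 0) → VC-HIT  vc=[10, 6, 4]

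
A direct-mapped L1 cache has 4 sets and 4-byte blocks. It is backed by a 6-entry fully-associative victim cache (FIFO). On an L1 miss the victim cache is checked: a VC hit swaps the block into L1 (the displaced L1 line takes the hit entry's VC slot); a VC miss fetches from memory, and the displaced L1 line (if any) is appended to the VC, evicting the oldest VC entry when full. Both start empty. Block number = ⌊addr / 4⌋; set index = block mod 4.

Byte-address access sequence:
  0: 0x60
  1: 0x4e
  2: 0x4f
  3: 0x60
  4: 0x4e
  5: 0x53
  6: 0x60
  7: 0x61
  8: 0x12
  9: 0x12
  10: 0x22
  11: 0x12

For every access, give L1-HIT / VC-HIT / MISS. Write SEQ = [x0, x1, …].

SEQ = [MISS, MISS, L1-HIT, L1-HIT, L1-HIT, MISS, VC-HIT, L1-HIT, MISS, L1-HIT, MISS, VC-HIT]

#0 0x60→b24/s0 MISS; vc=[]
#1 0x4e→b19/s3 MISS; vc=[]
#2 0x4f→b19/s3 L1-HIT; vc=[]
#3 0x60→b24/s0 L1-HIT; vc=[]
#4 0x4e→b19/s3 L1-HIT; vc=[]
#5 0x53→b20/s0 MISS; vc=[24]
#6 0x60→b24/s0 VC-HIT; vc=[20]
#7 0x61→b24/s0 L1-HIT; vc=[20]
#8 0x12→b4/s0 MISS; vc=[20,24]
#9 0x12→b4/s0 L1-HIT; vc=[20,24]
#10 0x22→b8/s0 MISS; vc=[20,24,4]
#11 0x12→b4/s0 VC-HIT; vc=[20,24,8]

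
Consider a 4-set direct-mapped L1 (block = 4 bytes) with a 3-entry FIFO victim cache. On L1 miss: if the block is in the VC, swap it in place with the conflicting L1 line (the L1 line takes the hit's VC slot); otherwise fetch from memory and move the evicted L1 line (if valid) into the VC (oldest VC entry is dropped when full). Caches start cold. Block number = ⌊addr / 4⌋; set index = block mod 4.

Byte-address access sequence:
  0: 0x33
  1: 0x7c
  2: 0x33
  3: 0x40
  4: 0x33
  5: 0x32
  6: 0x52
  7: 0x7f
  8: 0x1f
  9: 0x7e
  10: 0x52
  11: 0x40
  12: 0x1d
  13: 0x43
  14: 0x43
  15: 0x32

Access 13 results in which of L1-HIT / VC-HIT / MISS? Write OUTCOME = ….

#0 0x33→b12/s0 MISS; vc=[]
#1 0x7c→b31/s3 MISS; vc=[]
#2 0x33→b12/s0 L1-HIT; vc=[]
#3 0x40→b16/s0 MISS; vc=[12]
#4 0x33→b12/s0 VC-HIT; vc=[16]
#5 0x32→b12/s0 L1-HIT; vc=[16]
#6 0x52→b20/s0 MISS; vc=[16,12]
#7 0x7f→b31/s3 L1-HIT; vc=[16,12]
#8 0x1f→b7/s3 MISS; vc=[16,12,31]
#9 0x7e→b31/s3 VC-HIT; vc=[16,12,7]
#10 0x52→b20/s0 L1-HIT; vc=[16,12,7]
#11 0x40→b16/s0 VC-HIT; vc=[20,12,7]
#12 0x1d→b7/s3 VC-HIT; vc=[20,12,31]
#13 0x43→b16/s0 L1-HIT; vc=[20,12,31]
#14 0x43→b16/s0 L1-HIT; vc=[20,12,31]
#15 0x32→b12/s0 VC-HIT; vc=[20,16,31]

OUTCOME = L1-HIT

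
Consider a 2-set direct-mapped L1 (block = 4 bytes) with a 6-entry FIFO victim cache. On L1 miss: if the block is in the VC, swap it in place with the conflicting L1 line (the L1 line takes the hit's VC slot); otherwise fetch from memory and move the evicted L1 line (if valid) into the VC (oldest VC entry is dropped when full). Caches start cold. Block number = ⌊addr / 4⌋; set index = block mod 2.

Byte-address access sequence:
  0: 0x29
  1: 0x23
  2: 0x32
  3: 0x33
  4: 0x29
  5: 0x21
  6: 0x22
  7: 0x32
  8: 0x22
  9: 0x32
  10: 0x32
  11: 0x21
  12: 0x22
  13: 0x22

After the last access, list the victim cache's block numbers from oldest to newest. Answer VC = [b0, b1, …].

  [0] addr=0x29 blk=10 s=0: MISS | VC []
  [1] addr=0x23 blk=8 s=0: MISS | VC [10]
  [2] addr=0x32 blk=12 s=0: MISS | VC [10, 8]
  [3] addr=0x33 blk=12 s=0: L1-HIT | VC [10, 8]
  [4] addr=0x29 blk=10 s=0: VC-HIT | VC [12, 8]
  [5] addr=0x21 blk=8 s=0: VC-HIT | VC [12, 10]
  [6] addr=0x22 blk=8 s=0: L1-HIT | VC [12, 10]
  [7] addr=0x32 blk=12 s=0: VC-HIT | VC [8, 10]
  [8] addr=0x22 blk=8 s=0: VC-HIT | VC [12, 10]
  [9] addr=0x32 blk=12 s=0: VC-HIT | VC [8, 10]
  [10] addr=0x32 blk=12 s=0: L1-HIT | VC [8, 10]
  [11] addr=0x21 blk=8 s=0: VC-HIT | VC [12, 10]
  [12] addr=0x22 blk=8 s=0: L1-HIT | VC [12, 10]
  [13] addr=0x22 blk=8 s=0: L1-HIT | VC [12, 10]

VC = [12, 10]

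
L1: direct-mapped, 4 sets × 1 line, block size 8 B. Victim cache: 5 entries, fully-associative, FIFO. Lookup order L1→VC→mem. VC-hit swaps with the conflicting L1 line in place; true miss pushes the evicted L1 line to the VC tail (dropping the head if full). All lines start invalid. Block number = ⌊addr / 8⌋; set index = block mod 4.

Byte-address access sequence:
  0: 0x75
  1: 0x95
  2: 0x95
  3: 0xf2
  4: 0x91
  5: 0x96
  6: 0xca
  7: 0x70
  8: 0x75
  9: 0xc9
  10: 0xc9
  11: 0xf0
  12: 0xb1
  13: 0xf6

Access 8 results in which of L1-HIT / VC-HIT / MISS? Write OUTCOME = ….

OUTCOME = L1-HIT

0: 0x75 (blk 14, set 2) → MISS  vc=[]
1: 0x95 (blk 18, set 2) → MISS  vc=[14]
2: 0x95 (blk 18, set 2) → L1-HIT  vc=[14]
3: 0xf2 (blk 30, set 2) → MISS  vc=[14, 18]
4: 0x91 (blk 18, set 2) → VC-HIT  vc=[14, 30]
5: 0x96 (blk 18, set 2) → L1-HIT  vc=[14, 30]
6: 0xca (blk 25, set 1) → MISS  vc=[14, 30]
7: 0x70 (blk 14, set 2) → VC-HIT  vc=[18, 30]
8: 0x75 (blk 14, set 2) → L1-HIT  vc=[18, 30]
9: 0xc9 (blk 25, set 1) → L1-HIT  vc=[18, 30]
10: 0xc9 (blk 25, set 1) → L1-HIT  vc=[18, 30]
11: 0xf0 (blk 30, set 2) → VC-HIT  vc=[18, 14]
12: 0xb1 (blk 22, set 2) → MISS  vc=[18, 14, 30]
13: 0xf6 (blk 30, set 2) → VC-HIT  vc=[18, 14, 22]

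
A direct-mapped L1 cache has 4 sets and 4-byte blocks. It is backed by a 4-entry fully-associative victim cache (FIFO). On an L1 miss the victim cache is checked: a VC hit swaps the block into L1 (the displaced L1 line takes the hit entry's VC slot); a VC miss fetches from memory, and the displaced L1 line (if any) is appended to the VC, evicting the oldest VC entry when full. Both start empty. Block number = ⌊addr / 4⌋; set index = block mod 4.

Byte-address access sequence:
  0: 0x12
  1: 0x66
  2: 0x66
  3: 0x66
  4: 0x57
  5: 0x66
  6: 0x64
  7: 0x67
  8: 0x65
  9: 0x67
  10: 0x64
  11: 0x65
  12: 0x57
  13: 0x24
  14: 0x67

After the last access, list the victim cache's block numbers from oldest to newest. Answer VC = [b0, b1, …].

VC = [9, 21]

#0 0x12→b4/s0 MISS; vc=[]
#1 0x66→b25/s1 MISS; vc=[]
#2 0x66→b25/s1 L1-HIT; vc=[]
#3 0x66→b25/s1 L1-HIT; vc=[]
#4 0x57→b21/s1 MISS; vc=[25]
#5 0x66→b25/s1 VC-HIT; vc=[21]
#6 0x64→b25/s1 L1-HIT; vc=[21]
#7 0x67→b25/s1 L1-HIT; vc=[21]
#8 0x65→b25/s1 L1-HIT; vc=[21]
#9 0x67→b25/s1 L1-HIT; vc=[21]
#10 0x64→b25/s1 L1-HIT; vc=[21]
#11 0x65→b25/s1 L1-HIT; vc=[21]
#12 0x57→b21/s1 VC-HIT; vc=[25]
#13 0x24→b9/s1 MISS; vc=[25,21]
#14 0x67→b25/s1 VC-HIT; vc=[9,21]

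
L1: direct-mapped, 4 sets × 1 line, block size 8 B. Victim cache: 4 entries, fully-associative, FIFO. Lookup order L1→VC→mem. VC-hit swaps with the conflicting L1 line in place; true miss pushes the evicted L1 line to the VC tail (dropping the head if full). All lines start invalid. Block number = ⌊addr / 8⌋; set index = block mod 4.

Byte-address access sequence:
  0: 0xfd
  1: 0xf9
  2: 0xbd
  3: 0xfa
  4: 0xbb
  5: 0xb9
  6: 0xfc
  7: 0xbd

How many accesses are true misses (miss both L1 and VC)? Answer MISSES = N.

MISSES = 2

#0 0xfd→b31/s3 MISS; vc=[]
#1 0xf9→b31/s3 L1-HIT; vc=[]
#2 0xbd→b23/s3 MISS; vc=[31]
#3 0xfa→b31/s3 VC-HIT; vc=[23]
#4 0xbb→b23/s3 VC-HIT; vc=[31]
#5 0xb9→b23/s3 L1-HIT; vc=[31]
#6 0xfc→b31/s3 VC-HIT; vc=[23]
#7 0xbd→b23/s3 VC-HIT; vc=[31]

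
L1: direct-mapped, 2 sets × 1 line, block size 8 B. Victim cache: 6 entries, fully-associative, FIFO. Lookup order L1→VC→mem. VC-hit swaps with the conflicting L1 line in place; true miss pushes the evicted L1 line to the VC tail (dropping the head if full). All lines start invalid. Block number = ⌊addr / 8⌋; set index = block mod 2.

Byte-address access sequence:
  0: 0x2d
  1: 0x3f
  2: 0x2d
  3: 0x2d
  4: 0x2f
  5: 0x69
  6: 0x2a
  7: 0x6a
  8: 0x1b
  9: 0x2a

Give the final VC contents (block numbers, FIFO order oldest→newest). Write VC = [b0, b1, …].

VC = [7, 3, 13]

#0 0x2d→b5/s1 MISS; vc=[]
#1 0x3f→b7/s1 MISS; vc=[5]
#2 0x2d→b5/s1 VC-HIT; vc=[7]
#3 0x2d→b5/s1 L1-HIT; vc=[7]
#4 0x2f→b5/s1 L1-HIT; vc=[7]
#5 0x69→b13/s1 MISS; vc=[7,5]
#6 0x2a→b5/s1 VC-HIT; vc=[7,13]
#7 0x6a→b13/s1 VC-HIT; vc=[7,5]
#8 0x1b→b3/s1 MISS; vc=[7,5,13]
#9 0x2a→b5/s1 VC-HIT; vc=[7,3,13]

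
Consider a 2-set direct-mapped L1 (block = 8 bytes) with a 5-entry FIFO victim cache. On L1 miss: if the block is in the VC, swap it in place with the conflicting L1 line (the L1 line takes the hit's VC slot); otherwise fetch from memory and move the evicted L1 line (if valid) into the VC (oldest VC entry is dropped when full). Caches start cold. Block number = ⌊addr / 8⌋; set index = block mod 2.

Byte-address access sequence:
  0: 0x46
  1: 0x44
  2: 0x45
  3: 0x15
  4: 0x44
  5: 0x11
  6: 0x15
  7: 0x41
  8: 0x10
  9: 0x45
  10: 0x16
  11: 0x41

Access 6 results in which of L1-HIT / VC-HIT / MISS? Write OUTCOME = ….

  [0] addr=0x46 blk=8 s=0: MISS | VC []
  [1] addr=0x44 blk=8 s=0: L1-HIT | VC []
  [2] addr=0x45 blk=8 s=0: L1-HIT | VC []
  [3] addr=0x15 blk=2 s=0: MISS | VC [8]
  [4] addr=0x44 blk=8 s=0: VC-HIT | VC [2]
  [5] addr=0x11 blk=2 s=0: VC-HIT | VC [8]
  [6] addr=0x15 blk=2 s=0: L1-HIT | VC [8]
  [7] addr=0x41 blk=8 s=0: VC-HIT | VC [2]
  [8] addr=0x10 blk=2 s=0: VC-HIT | VC [8]
  [9] addr=0x45 blk=8 s=0: VC-HIT | VC [2]
  [10] addr=0x16 blk=2 s=0: VC-HIT | VC [8]
  [11] addr=0x41 blk=8 s=0: VC-HIT | VC [2]

OUTCOME = L1-HIT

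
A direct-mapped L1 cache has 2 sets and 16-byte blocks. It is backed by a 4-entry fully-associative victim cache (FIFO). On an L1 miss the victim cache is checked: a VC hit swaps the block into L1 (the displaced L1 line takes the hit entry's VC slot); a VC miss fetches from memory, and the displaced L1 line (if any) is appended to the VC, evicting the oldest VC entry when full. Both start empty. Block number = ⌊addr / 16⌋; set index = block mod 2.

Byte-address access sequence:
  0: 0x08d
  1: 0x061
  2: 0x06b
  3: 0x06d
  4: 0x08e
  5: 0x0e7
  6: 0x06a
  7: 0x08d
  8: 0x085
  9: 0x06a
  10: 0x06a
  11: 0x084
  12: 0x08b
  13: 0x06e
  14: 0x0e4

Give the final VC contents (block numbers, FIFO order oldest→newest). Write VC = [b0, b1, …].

VC = [6, 8]

0: 0x8d (blk 8, set 0) → MISS  vc=[]
1: 0x61 (blk 6, set 0) → MISS  vc=[8]
2: 0x6b (blk 6, set 0) → L1-HIT  vc=[8]
3: 0x6d (blk 6, set 0) → L1-HIT  vc=[8]
4: 0x8e (blk 8, set 0) → VC-HIT  vc=[6]
5: 0xe7 (blk 14, set 0) → MISS  vc=[6, 8]
6: 0x6a (blk 6, set 0) → VC-HIT  vc=[14, 8]
7: 0x8d (blk 8, set 0) → VC-HIT  vc=[14, 6]
8: 0x85 (blk 8, set 0) → L1-HIT  vc=[14, 6]
9: 0x6a (blk 6, set 0) → VC-HIT  vc=[14, 8]
10: 0x6a (blk 6, set 0) → L1-HIT  vc=[14, 8]
11: 0x84 (blk 8, set 0) → VC-HIT  vc=[14, 6]
12: 0x8b (blk 8, set 0) → L1-HIT  vc=[14, 6]
13: 0x6e (blk 6, set 0) → VC-HIT  vc=[14, 8]
14: 0xe4 (blk 14, set 0) → VC-HIT  vc=[6, 8]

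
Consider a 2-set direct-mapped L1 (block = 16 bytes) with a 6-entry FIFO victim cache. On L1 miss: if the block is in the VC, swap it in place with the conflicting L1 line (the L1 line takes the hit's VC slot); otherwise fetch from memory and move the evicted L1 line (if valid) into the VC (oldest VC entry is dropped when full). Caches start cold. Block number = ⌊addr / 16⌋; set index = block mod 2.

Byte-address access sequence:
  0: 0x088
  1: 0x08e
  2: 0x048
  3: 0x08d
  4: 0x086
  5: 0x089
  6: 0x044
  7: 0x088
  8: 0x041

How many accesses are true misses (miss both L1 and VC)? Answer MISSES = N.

#0 0x88→b8/s0 MISS; vc=[]
#1 0x8e→b8/s0 L1-HIT; vc=[]
#2 0x48→b4/s0 MISS; vc=[8]
#3 0x8d→b8/s0 VC-HIT; vc=[4]
#4 0x86→b8/s0 L1-HIT; vc=[4]
#5 0x89→b8/s0 L1-HIT; vc=[4]
#6 0x44→b4/s0 VC-HIT; vc=[8]
#7 0x88→b8/s0 VC-HIT; vc=[4]
#8 0x41→b4/s0 VC-HIT; vc=[8]

MISSES = 2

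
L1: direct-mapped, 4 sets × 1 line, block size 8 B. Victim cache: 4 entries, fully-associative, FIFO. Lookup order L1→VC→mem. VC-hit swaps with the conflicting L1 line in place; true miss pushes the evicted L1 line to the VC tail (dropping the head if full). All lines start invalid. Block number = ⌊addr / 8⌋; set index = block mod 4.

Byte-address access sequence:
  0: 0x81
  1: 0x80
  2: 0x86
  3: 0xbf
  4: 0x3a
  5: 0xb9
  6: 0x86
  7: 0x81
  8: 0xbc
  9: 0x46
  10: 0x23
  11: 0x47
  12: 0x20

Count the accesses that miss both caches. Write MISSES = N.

MISSES = 5

0: 0x81 (blk 16, set 0) → MISS  vc=[]
1: 0x80 (blk 16, set 0) → L1-HIT  vc=[]
2: 0x86 (blk 16, set 0) → L1-HIT  vc=[]
3: 0xbf (blk 23, set 3) → MISS  vc=[]
4: 0x3a (blk 7, set 3) → MISS  vc=[23]
5: 0xb9 (blk 23, set 3) → VC-HIT  vc=[7]
6: 0x86 (blk 16, set 0) → L1-HIT  vc=[7]
7: 0x81 (blk 16, set 0) → L1-HIT  vc=[7]
8: 0xbc (blk 23, set 3) → L1-HIT  vc=[7]
9: 0x46 (blk 8, set 0) → MISS  vc=[7, 16]
10: 0x23 (blk 4, set 0) → MISS  vc=[7, 16, 8]
11: 0x47 (blk 8, set 0) → VC-HIT  vc=[7, 16, 4]
12: 0x20 (blk 4, set 0) → VC-HIT  vc=[7, 16, 8]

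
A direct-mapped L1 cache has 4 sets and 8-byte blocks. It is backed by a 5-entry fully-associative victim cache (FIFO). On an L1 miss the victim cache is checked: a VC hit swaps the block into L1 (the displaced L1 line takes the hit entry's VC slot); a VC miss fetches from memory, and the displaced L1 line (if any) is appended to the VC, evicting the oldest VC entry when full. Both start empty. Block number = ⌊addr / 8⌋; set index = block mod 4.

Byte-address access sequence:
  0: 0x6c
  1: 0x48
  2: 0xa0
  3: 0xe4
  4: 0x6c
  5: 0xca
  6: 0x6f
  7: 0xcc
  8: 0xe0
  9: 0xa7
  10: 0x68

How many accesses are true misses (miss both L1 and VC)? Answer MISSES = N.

MISSES = 5

  [0] addr=0x6c blk=13 s=1: MISS | VC []
  [1] addr=0x48 blk=9 s=1: MISS | VC [13]
  [2] addr=0xa0 blk=20 s=0: MISS | VC [13]
  [3] addr=0xe4 blk=28 s=0: MISS | VC [13, 20]
  [4] addr=0x6c blk=13 s=1: VC-HIT | VC [9, 20]
  [5] addr=0xca blk=25 s=1: MISS | VC [9, 20, 13]
  [6] addr=0x6f blk=13 s=1: VC-HIT | VC [9, 20, 25]
  [7] addr=0xcc blk=25 s=1: VC-HIT | VC [9, 20, 13]
  [8] addr=0xe0 blk=28 s=0: L1-HIT | VC [9, 20, 13]
  [9] addr=0xa7 blk=20 s=0: VC-HIT | VC [9, 28, 13]
  [10] addr=0x68 blk=13 s=1: VC-HIT | VC [9, 28, 25]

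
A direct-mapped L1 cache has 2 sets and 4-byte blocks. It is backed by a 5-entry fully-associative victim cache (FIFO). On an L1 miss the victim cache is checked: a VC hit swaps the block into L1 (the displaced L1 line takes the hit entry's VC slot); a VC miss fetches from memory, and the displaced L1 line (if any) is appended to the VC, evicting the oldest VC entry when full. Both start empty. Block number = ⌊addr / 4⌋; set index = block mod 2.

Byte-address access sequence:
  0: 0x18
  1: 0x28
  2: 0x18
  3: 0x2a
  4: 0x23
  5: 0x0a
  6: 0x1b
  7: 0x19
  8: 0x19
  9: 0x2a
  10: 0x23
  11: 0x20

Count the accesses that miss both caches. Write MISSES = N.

MISSES = 4

  [0] addr=0x18 blk=6 s=0: MISS | VC []
  [1] addr=0x28 blk=10 s=0: MISS | VC [6]
  [2] addr=0x18 blk=6 s=0: VC-HIT | VC [10]
  [3] addr=0x2a blk=10 s=0: VC-HIT | VC [6]
  [4] addr=0x23 blk=8 s=0: MISS | VC [6, 10]
  [5] addr=0xa blk=2 s=0: MISS | VC [6, 10, 8]
  [6] addr=0x1b blk=6 s=0: VC-HIT | VC [2, 10, 8]
  [7] addr=0x19 blk=6 s=0: L1-HIT | VC [2, 10, 8]
  [8] addr=0x19 blk=6 s=0: L1-HIT | VC [2, 10, 8]
  [9] addr=0x2a blk=10 s=0: VC-HIT | VC [2, 6, 8]
  [10] addr=0x23 blk=8 s=0: VC-HIT | VC [2, 6, 10]
  [11] addr=0x20 blk=8 s=0: L1-HIT | VC [2, 6, 10]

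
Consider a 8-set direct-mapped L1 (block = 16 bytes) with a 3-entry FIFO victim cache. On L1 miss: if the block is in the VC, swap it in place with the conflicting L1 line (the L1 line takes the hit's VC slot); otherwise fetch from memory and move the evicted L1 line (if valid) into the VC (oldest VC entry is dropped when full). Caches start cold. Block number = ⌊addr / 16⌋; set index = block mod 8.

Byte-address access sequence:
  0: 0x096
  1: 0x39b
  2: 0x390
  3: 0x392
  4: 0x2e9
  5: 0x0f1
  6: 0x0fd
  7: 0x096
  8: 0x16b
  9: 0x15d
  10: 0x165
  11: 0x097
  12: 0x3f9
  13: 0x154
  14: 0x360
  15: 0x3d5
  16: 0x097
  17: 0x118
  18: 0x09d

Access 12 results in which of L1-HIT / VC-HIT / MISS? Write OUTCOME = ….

OUTCOME = MISS

  [0] addr=0x96 blk=9 s=1: MISS | VC []
  [1] addr=0x39b blk=57 s=1: MISS | VC [9]
  [2] addr=0x390 blk=57 s=1: L1-HIT | VC [9]
  [3] addr=0x392 blk=57 s=1: L1-HIT | VC [9]
  [4] addr=0x2e9 blk=46 s=6: MISS | VC [9]
  [5] addr=0xf1 blk=15 s=7: MISS | VC [9]
  [6] addr=0xfd blk=15 s=7: L1-HIT | VC [9]
  [7] addr=0x96 blk=9 s=1: VC-HIT | VC [57]
  [8] addr=0x16b blk=22 s=6: MISS | VC [57, 46]
  [9] addr=0x15d blk=21 s=5: MISS | VC [57, 46]
  [10] addr=0x165 blk=22 s=6: L1-HIT | VC [57, 46]
  [11] addr=0x97 blk=9 s=1: L1-HIT | VC [57, 46]
  [12] addr=0x3f9 blk=63 s=7: MISS | VC [57, 46, 15]
  [13] addr=0x154 blk=21 s=5: L1-HIT | VC [57, 46, 15]
  [14] addr=0x360 blk=54 s=6: MISS | VC [46, 15, 22]
  [15] addr=0x3d5 blk=61 s=5: MISS | VC [15, 22, 21]
  [16] addr=0x97 blk=9 s=1: L1-HIT | VC [15, 22, 21]
  [17] addr=0x118 blk=17 s=1: MISS | VC [22, 21, 9]
  [18] addr=0x9d blk=9 s=1: VC-HIT | VC [22, 21, 17]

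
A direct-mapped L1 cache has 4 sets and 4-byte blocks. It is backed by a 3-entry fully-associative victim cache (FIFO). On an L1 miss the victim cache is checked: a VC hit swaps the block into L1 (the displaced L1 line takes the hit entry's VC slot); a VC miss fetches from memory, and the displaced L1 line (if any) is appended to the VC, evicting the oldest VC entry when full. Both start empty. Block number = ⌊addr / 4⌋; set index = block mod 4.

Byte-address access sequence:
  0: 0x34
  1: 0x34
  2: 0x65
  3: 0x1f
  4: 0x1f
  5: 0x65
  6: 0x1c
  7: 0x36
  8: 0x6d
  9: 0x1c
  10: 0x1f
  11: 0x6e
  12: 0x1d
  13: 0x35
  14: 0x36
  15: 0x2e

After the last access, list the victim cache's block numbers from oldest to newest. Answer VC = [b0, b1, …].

VC = [25, 27, 7]

#0 0x34→b13/s1 MISS; vc=[]
#1 0x34→b13/s1 L1-HIT; vc=[]
#2 0x65→b25/s1 MISS; vc=[13]
#3 0x1f→b7/s3 MISS; vc=[13]
#4 0x1f→b7/s3 L1-HIT; vc=[13]
#5 0x65→b25/s1 L1-HIT; vc=[13]
#6 0x1c→b7/s3 L1-HIT; vc=[13]
#7 0x36→b13/s1 VC-HIT; vc=[25]
#8 0x6d→b27/s3 MISS; vc=[25,7]
#9 0x1c→b7/s3 VC-HIT; vc=[25,27]
#10 0x1f→b7/s3 L1-HIT; vc=[25,27]
#11 0x6e→b27/s3 VC-HIT; vc=[25,7]
#12 0x1d→b7/s3 VC-HIT; vc=[25,27]
#13 0x35→b13/s1 L1-HIT; vc=[25,27]
#14 0x36→b13/s1 L1-HIT; vc=[25,27]
#15 0x2e→b11/s3 MISS; vc=[25,27,7]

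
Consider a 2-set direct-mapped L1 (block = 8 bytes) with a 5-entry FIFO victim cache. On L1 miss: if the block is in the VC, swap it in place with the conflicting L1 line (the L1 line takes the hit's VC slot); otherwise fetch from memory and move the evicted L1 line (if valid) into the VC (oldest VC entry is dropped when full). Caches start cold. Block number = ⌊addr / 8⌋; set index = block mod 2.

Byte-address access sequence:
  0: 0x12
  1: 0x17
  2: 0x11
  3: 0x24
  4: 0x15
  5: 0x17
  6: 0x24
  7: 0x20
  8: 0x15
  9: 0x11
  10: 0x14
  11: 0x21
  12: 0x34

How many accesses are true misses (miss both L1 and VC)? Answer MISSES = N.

#0 0x12→b2/s0 MISS; vc=[]
#1 0x17→b2/s0 L1-HIT; vc=[]
#2 0x11→b2/s0 L1-HIT; vc=[]
#3 0x24→b4/s0 MISS; vc=[2]
#4 0x15→b2/s0 VC-HIT; vc=[4]
#5 0x17→b2/s0 L1-HIT; vc=[4]
#6 0x24→b4/s0 VC-HIT; vc=[2]
#7 0x20→b4/s0 L1-HIT; vc=[2]
#8 0x15→b2/s0 VC-HIT; vc=[4]
#9 0x11→b2/s0 L1-HIT; vc=[4]
#10 0x14→b2/s0 L1-HIT; vc=[4]
#11 0x21→b4/s0 VC-HIT; vc=[2]
#12 0x34→b6/s0 MISS; vc=[2,4]

MISSES = 3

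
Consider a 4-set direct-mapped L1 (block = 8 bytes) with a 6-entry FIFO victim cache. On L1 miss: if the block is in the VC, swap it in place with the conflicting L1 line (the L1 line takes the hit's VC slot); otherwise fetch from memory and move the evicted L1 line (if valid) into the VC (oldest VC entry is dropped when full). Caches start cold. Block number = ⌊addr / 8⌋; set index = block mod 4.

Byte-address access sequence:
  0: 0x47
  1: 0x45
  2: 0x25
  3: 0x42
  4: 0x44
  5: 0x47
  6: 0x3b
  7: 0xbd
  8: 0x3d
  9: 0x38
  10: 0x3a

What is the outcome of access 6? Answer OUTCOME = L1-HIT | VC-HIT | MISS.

0: 0x47 (blk 8, set 0) → MISS  vc=[]
1: 0x45 (blk 8, set 0) → L1-HIT  vc=[]
2: 0x25 (blk 4, set 0) → MISS  vc=[8]
3: 0x42 (blk 8, set 0) → VC-HIT  vc=[4]
4: 0x44 (blk 8, set 0) → L1-HIT  vc=[4]
5: 0x47 (blk 8, set 0) → L1-HIT  vc=[4]
6: 0x3b (blk 7, set 3) → MISS  vc=[4]
7: 0xbd (blk 23, set 3) → MISS  vc=[4, 7]
8: 0x3d (blk 7, set 3) → VC-HIT  vc=[4, 23]
9: 0x38 (blk 7, set 3) → L1-HIT  vc=[4, 23]
10: 0x3a (blk 7, set 3) → L1-HIT  vc=[4, 23]

OUTCOME = MISS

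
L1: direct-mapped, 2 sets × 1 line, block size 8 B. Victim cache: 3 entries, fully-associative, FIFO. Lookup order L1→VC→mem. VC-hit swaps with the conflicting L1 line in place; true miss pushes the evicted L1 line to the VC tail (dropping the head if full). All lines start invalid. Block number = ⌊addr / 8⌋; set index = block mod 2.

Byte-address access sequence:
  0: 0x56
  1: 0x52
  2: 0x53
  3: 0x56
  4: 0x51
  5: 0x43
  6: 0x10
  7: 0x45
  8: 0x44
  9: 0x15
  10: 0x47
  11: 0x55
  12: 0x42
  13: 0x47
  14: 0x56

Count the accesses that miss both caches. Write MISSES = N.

0: 0x56 (blk 10, set 0) → MISS  vc=[]
1: 0x52 (blk 10, set 0) → L1-HIT  vc=[]
2: 0x53 (blk 10, set 0) → L1-HIT  vc=[]
3: 0x56 (blk 10, set 0) → L1-HIT  vc=[]
4: 0x51 (blk 10, set 0) → L1-HIT  vc=[]
5: 0x43 (blk 8, set 0) → MISS  vc=[10]
6: 0x10 (blk 2, set 0) → MISS  vc=[10, 8]
7: 0x45 (blk 8, set 0) → VC-HIT  vc=[10, 2]
8: 0x44 (blk 8, set 0) → L1-HIT  vc=[10, 2]
9: 0x15 (blk 2, set 0) → VC-HIT  vc=[10, 8]
10: 0x47 (blk 8, set 0) → VC-HIT  vc=[10, 2]
11: 0x55 (blk 10, set 0) → VC-HIT  vc=[8, 2]
12: 0x42 (blk 8, set 0) → VC-HIT  vc=[10, 2]
13: 0x47 (blk 8, set 0) → L1-HIT  vc=[10, 2]
14: 0x56 (blk 10, set 0) → VC-HIT  vc=[8, 2]

MISSES = 3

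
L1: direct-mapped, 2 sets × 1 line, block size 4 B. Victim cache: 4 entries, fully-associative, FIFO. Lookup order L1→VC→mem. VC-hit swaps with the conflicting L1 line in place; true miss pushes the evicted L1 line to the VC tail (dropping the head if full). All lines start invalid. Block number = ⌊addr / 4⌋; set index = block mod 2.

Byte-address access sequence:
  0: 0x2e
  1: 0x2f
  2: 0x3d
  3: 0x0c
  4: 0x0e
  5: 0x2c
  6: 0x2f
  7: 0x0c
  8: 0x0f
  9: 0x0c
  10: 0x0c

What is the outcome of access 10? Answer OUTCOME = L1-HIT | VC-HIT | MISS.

OUTCOME = L1-HIT

#0 0x2e→b11/s1 MISS; vc=[]
#1 0x2f→b11/s1 L1-HIT; vc=[]
#2 0x3d→b15/s1 MISS; vc=[11]
#3 0xc→b3/s1 MISS; vc=[11,15]
#4 0xe→b3/s1 L1-HIT; vc=[11,15]
#5 0x2c→b11/s1 VC-HIT; vc=[3,15]
#6 0x2f→b11/s1 L1-HIT; vc=[3,15]
#7 0xc→b3/s1 VC-HIT; vc=[11,15]
#8 0xf→b3/s1 L1-HIT; vc=[11,15]
#9 0xc→b3/s1 L1-HIT; vc=[11,15]
#10 0xc→b3/s1 L1-HIT; vc=[11,15]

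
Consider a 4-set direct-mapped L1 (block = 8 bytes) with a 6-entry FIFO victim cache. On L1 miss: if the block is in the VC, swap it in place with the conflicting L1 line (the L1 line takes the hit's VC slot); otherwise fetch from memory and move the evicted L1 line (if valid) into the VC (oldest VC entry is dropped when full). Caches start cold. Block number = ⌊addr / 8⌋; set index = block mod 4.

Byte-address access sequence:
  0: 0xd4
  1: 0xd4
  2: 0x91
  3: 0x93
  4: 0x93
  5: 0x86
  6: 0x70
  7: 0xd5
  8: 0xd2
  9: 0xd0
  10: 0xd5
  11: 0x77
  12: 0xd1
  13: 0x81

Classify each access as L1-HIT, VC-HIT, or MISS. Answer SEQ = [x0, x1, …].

SEQ = [MISS, L1-HIT, MISS, L1-HIT, L1-HIT, MISS, MISS, VC-HIT, L1-HIT, L1-HIT, L1-HIT, VC-HIT, VC-HIT, L1-HIT]

0: 0xd4 (blk 26, set 2) → MISS  vc=[]
1: 0xd4 (blk 26, set 2) → L1-HIT  vc=[]
2: 0x91 (blk 18, set 2) → MISS  vc=[26]
3: 0x93 (blk 18, set 2) → L1-HIT  vc=[26]
4: 0x93 (blk 18, set 2) → L1-HIT  vc=[26]
5: 0x86 (blk 16, set 0) → MISS  vc=[26]
6: 0x70 (blk 14, set 2) → MISS  vc=[26, 18]
7: 0xd5 (blk 26, set 2) → VC-HIT  vc=[14, 18]
8: 0xd2 (blk 26, set 2) → L1-HIT  vc=[14, 18]
9: 0xd0 (blk 26, set 2) → L1-HIT  vc=[14, 18]
10: 0xd5 (blk 26, set 2) → L1-HIT  vc=[14, 18]
11: 0x77 (blk 14, set 2) → VC-HIT  vc=[26, 18]
12: 0xd1 (blk 26, set 2) → VC-HIT  vc=[14, 18]
13: 0x81 (blk 16, set 0) → L1-HIT  vc=[14, 18]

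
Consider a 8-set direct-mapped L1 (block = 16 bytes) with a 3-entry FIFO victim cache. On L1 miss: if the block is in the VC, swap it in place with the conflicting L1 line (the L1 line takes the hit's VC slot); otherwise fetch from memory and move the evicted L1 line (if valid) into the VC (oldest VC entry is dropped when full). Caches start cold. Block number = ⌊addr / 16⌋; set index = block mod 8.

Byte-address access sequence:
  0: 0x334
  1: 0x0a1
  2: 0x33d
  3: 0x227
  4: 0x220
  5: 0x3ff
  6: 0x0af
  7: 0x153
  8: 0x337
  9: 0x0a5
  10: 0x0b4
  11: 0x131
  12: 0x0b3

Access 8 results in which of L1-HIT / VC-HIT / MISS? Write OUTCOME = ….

OUTCOME = L1-HIT

  [0] addr=0x334 blk=51 s=3: MISS | VC []
  [1] addr=0xa1 blk=10 s=2: MISS | VC []
  [2] addr=0x33d blk=51 s=3: L1-HIT | VC []
  [3] addr=0x227 blk=34 s=2: MISS | VC [10]
  [4] addr=0x220 blk=34 s=2: L1-HIT | VC [10]
  [5] addr=0x3ff blk=63 s=7: MISS | VC [10]
  [6] addr=0xaf blk=10 s=2: VC-HIT | VC [34]
  [7] addr=0x153 blk=21 s=5: MISS | VC [34]
  [8] addr=0x337 blk=51 s=3: L1-HIT | VC [34]
  [9] addr=0xa5 blk=10 s=2: L1-HIT | VC [34]
  [10] addr=0xb4 blk=11 s=3: MISS | VC [34, 51]
  [11] addr=0x131 blk=19 s=3: MISS | VC [34, 51, 11]
  [12] addr=0xb3 blk=11 s=3: VC-HIT | VC [34, 51, 19]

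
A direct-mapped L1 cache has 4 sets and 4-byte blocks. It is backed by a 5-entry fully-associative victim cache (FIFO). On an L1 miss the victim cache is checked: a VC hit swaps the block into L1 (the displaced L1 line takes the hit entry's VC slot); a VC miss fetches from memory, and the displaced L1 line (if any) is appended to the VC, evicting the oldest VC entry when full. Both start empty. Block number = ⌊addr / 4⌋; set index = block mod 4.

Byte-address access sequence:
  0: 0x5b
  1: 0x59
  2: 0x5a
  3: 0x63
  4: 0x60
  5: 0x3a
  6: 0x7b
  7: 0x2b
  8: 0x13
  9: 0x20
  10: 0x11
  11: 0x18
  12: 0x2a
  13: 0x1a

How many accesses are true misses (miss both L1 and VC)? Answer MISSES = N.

MISSES = 8

#0 0x5b→b22/s2 MISS; vc=[]
#1 0x59→b22/s2 L1-HIT; vc=[]
#2 0x5a→b22/s2 L1-HIT; vc=[]
#3 0x63→b24/s0 MISS; vc=[]
#4 0x60→b24/s0 L1-HIT; vc=[]
#5 0x3a→b14/s2 MISS; vc=[22]
#6 0x7b→b30/s2 MISS; vc=[22,14]
#7 0x2b→b10/s2 MISS; vc=[22,14,30]
#8 0x13→b4/s0 MISS; vc=[22,14,30,24]
#9 0x20→b8/s0 MISS; vc=[22,14,30,24,4]
#10 0x11→b4/s0 VC-HIT; vc=[22,14,30,24,8]
#11 0x18→b6/s2 MISS; vc=[14,30,24,8,10]
#12 0x2a→b10/s2 VC-HIT; vc=[14,30,24,8,6]
#13 0x1a→b6/s2 VC-HIT; vc=[14,30,24,8,10]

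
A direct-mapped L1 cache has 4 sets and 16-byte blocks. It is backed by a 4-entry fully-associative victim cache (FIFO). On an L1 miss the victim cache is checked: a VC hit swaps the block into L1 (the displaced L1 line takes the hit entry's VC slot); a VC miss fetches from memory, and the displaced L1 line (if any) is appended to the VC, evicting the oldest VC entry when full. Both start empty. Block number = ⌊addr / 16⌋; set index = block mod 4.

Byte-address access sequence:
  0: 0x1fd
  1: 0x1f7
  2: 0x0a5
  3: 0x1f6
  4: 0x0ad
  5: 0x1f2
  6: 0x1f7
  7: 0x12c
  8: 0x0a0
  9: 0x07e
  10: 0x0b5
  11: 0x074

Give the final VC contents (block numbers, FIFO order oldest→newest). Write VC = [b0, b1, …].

VC = [18, 31, 11]

  [0] addr=0x1fd blk=31 s=3: MISS | VC []
  [1] addr=0x1f7 blk=31 s=3: L1-HIT | VC []
  [2] addr=0xa5 blk=10 s=2: MISS | VC []
  [3] addr=0x1f6 blk=31 s=3: L1-HIT | VC []
  [4] addr=0xad blk=10 s=2: L1-HIT | VC []
  [5] addr=0x1f2 blk=31 s=3: L1-HIT | VC []
  [6] addr=0x1f7 blk=31 s=3: L1-HIT | VC []
  [7] addr=0x12c blk=18 s=2: MISS | VC [10]
  [8] addr=0xa0 blk=10 s=2: VC-HIT | VC [18]
  [9] addr=0x7e blk=7 s=3: MISS | VC [18, 31]
  [10] addr=0xb5 blk=11 s=3: MISS | VC [18, 31, 7]
  [11] addr=0x74 blk=7 s=3: VC-HIT | VC [18, 31, 11]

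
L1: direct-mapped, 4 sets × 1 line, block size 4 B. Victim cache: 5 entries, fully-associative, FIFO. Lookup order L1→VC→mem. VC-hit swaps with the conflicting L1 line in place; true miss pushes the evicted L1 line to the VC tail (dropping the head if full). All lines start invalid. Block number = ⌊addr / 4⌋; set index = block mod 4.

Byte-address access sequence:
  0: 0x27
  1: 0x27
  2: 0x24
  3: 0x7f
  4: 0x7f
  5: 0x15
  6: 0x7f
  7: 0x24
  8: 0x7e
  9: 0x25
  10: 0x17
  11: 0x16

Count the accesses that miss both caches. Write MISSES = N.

0: 0x27 (blk 9, set 1) → MISS  vc=[]
1: 0x27 (blk 9, set 1) → L1-HIT  vc=[]
2: 0x24 (blk 9, set 1) → L1-HIT  vc=[]
3: 0x7f (blk 31, set 3) → MISS  vc=[]
4: 0x7f (blk 31, set 3) → L1-HIT  vc=[]
5: 0x15 (blk 5, set 1) → MISS  vc=[9]
6: 0x7f (blk 31, set 3) → L1-HIT  vc=[9]
7: 0x24 (blk 9, set 1) → VC-HIT  vc=[5]
8: 0x7e (blk 31, set 3) → L1-HIT  vc=[5]
9: 0x25 (blk 9, set 1) → L1-HIT  vc=[5]
10: 0x17 (blk 5, set 1) → VC-HIT  vc=[9]
11: 0x16 (blk 5, set 1) → L1-HIT  vc=[9]

MISSES = 3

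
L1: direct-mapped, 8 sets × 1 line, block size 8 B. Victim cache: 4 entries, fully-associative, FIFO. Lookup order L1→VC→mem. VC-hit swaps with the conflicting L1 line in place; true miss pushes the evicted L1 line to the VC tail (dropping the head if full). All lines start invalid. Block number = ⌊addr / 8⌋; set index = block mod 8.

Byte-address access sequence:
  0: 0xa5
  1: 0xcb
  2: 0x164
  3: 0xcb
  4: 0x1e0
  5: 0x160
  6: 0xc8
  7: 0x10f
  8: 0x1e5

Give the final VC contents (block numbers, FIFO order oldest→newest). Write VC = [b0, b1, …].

0: 0xa5 (blk 20, set 4) → MISS  vc=[]
1: 0xcb (blk 25, set 1) → MISS  vc=[]
2: 0x164 (blk 44, set 4) → MISS  vc=[20]
3: 0xcb (blk 25, set 1) → L1-HIT  vc=[20]
4: 0x1e0 (blk 60, set 4) → MISS  vc=[20, 44]
5: 0x160 (blk 44, set 4) → VC-HIT  vc=[20, 60]
6: 0xc8 (blk 25, set 1) → L1-HIT  vc=[20, 60]
7: 0x10f (blk 33, set 1) → MISS  vc=[20, 60, 25]
8: 0x1e5 (blk 60, set 4) → VC-HIT  vc=[20, 44, 25]

VC = [20, 44, 25]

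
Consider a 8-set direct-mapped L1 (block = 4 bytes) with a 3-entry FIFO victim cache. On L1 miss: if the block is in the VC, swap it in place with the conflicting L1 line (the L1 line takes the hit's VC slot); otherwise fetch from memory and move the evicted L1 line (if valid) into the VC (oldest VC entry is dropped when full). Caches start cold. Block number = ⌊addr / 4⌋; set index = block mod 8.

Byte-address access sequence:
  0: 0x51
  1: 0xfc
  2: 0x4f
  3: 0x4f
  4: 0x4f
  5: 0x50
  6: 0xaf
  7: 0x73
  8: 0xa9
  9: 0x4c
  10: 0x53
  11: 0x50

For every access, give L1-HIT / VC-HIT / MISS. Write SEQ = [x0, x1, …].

SEQ = [MISS, MISS, MISS, L1-HIT, L1-HIT, L1-HIT, MISS, MISS, MISS, VC-HIT, VC-HIT, L1-HIT]

#0 0x51→b20/s4 MISS; vc=[]
#1 0xfc→b63/s7 MISS; vc=[]
#2 0x4f→b19/s3 MISS; vc=[]
#3 0x4f→b19/s3 L1-HIT; vc=[]
#4 0x4f→b19/s3 L1-HIT; vc=[]
#5 0x50→b20/s4 L1-HIT; vc=[]
#6 0xaf→b43/s3 MISS; vc=[19]
#7 0x73→b28/s4 MISS; vc=[19,20]
#8 0xa9→b42/s2 MISS; vc=[19,20]
#9 0x4c→b19/s3 VC-HIT; vc=[43,20]
#10 0x53→b20/s4 VC-HIT; vc=[43,28]
#11 0x50→b20/s4 L1-HIT; vc=[43,28]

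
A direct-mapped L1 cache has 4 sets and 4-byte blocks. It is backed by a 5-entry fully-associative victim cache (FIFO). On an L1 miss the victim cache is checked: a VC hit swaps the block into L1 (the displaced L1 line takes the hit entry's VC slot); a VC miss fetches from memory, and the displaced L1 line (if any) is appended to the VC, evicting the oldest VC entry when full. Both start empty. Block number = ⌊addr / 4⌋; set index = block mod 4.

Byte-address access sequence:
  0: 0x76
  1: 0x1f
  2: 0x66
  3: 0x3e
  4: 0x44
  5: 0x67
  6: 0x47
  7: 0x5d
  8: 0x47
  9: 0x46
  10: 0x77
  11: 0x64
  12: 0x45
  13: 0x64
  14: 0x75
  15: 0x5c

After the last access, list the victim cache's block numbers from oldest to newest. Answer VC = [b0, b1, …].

#0 0x76→b29/s1 MISS; vc=[]
#1 0x1f→b7/s3 MISS; vc=[]
#2 0x66→b25/s1 MISS; vc=[29]
#3 0x3e→b15/s3 MISS; vc=[29,7]
#4 0x44→b17/s1 MISS; vc=[29,7,25]
#5 0x67→b25/s1 VC-HIT; vc=[29,7,17]
#6 0x47→b17/s1 VC-HIT; vc=[29,7,25]
#7 0x5d→b23/s3 MISS; vc=[29,7,25,15]
#8 0x47→b17/s1 L1-HIT; vc=[29,7,25,15]
#9 0x46→b17/s1 L1-HIT; vc=[29,7,25,15]
#10 0x77→b29/s1 VC-HIT; vc=[17,7,25,15]
#11 0x64→b25/s1 VC-HIT; vc=[17,7,29,15]
#12 0x45→b17/s1 VC-HIT; vc=[25,7,29,15]
#13 0x64→b25/s1 VC-HIT; vc=[17,7,29,15]
#14 0x75→b29/s1 VC-HIT; vc=[17,7,25,15]
#15 0x5c→b23/s3 L1-HIT; vc=[17,7,25,15]

VC = [17, 7, 25, 15]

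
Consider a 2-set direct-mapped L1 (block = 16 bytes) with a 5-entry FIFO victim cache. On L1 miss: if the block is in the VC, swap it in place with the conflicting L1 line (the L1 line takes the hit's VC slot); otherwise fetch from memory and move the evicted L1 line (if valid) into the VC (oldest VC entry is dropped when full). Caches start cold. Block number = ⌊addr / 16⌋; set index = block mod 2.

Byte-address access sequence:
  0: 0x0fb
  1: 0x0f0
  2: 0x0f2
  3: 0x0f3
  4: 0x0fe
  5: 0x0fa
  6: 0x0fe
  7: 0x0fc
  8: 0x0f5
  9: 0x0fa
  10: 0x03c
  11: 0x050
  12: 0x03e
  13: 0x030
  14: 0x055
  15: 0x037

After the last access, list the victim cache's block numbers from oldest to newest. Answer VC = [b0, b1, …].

VC = [15, 5]

  [0] addr=0xfb blk=15 s=1: MISS | VC []
  [1] addr=0xf0 blk=15 s=1: L1-HIT | VC []
  [2] addr=0xf2 blk=15 s=1: L1-HIT | VC []
  [3] addr=0xf3 blk=15 s=1: L1-HIT | VC []
  [4] addr=0xfe blk=15 s=1: L1-HIT | VC []
  [5] addr=0xfa blk=15 s=1: L1-HIT | VC []
  [6] addr=0xfe blk=15 s=1: L1-HIT | VC []
  [7] addr=0xfc blk=15 s=1: L1-HIT | VC []
  [8] addr=0xf5 blk=15 s=1: L1-HIT | VC []
  [9] addr=0xfa blk=15 s=1: L1-HIT | VC []
  [10] addr=0x3c blk=3 s=1: MISS | VC [15]
  [11] addr=0x50 blk=5 s=1: MISS | VC [15, 3]
  [12] addr=0x3e blk=3 s=1: VC-HIT | VC [15, 5]
  [13] addr=0x30 blk=3 s=1: L1-HIT | VC [15, 5]
  [14] addr=0x55 blk=5 s=1: VC-HIT | VC [15, 3]
  [15] addr=0x37 blk=3 s=1: VC-HIT | VC [15, 5]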